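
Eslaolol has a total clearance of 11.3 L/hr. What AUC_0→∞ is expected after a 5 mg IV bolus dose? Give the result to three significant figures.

AUC = 0.442 mg/L·hr

AUC_0→∞ = Dose_iv / CL
        = 5 / 11.3 = 0.442478 mg/L·hr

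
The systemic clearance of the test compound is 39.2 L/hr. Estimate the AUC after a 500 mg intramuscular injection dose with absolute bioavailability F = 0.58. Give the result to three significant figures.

AUC = 7.40 mg/L·hr

AUC_0→∞ = F × Dose / CL
        = 0.58 × 500 / 39.2 = 7.39796 mg/L·hr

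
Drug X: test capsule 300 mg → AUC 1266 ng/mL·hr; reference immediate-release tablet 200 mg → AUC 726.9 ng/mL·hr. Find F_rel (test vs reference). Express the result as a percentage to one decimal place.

F_rel = 116.1%

F_rel = (AUC_test/D_test) / (AUC_ref/D_ref)
      = (1266/300) / (726.9/200)
      = 4.22 / 3.6345 = 1.1611 = 116.11%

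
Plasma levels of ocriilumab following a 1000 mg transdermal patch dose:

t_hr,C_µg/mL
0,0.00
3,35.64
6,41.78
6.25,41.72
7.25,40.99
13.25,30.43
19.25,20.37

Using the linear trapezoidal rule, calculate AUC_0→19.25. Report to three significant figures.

Trapezoidal AUC_0→19.25:
  [0→3]: (0.00+35.64)/2 × 3 = 53.46
  [3→6]: (35.64+41.78)/2 × 3 = 116.13
  [6→6.25]: (41.78+41.72)/2 × 0.25 = 10.4375
  [6.25→7.25]: (41.72+40.99)/2 × 1 = 41.355
  [7.25→13.25]: (40.99+30.43)/2 × 6 = 214.26
  [13.25→19.25]: (30.43+20.37)/2 × 6 = 152.4
  Sum = 588.0425 µg/mL·hr

AUC = 588 µg/mL·hr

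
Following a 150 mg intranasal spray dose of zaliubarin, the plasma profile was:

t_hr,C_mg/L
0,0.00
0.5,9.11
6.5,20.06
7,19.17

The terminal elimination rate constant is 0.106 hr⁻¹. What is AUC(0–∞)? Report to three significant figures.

Trapezoidal AUC_0→7:
  [0→0.5]: (0.00+9.11)/2 × 0.5 = 2.2775
  [0.5→6.5]: (9.11+20.06)/2 × 6 = 87.51
  [6.5→7]: (20.06+19.17)/2 × 0.5 = 9.8075
  Sum = 99.595 mg/L·hr
Extrapolated tail: C_last / k_e = 19.17 / 0.106 = 180.849
AUC_0→∞ = 99.595 + 180.849 = 280.444 mg/L·hr

AUC = 280 mg/L·hr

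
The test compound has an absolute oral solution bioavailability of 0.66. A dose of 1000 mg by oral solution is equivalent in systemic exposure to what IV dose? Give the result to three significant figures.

Systemic exposure from an extravascular dose = F × D_ev, so the equivalent IV dose is F × D_ev.
D_iv = F × D_ev = 0.66 × 1000 = 660 mg

D_iv = 660 mg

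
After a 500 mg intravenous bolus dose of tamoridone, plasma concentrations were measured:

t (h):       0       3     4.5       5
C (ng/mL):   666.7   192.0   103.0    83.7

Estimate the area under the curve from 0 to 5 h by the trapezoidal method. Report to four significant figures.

Trapezoidal AUC_0→5:
  [0→3]: (666.7+192.0)/2 × 3 = 1288.05
  [3→4.5]: (192.0+103.0)/2 × 1.5 = 221.25
  [4.5→5]: (103.0+83.7)/2 × 0.5 = 46.675
  Sum = 1555.975 ng/mL·h

AUC = 1556 ng/mL·h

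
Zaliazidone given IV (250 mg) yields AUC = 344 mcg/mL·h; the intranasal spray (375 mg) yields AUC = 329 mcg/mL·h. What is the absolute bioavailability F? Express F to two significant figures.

F = 0.64

F = (AUC_ev / D_ev) / (AUC_iv / D_iv)
  = (329/375) / (344/250)
  = 0.877333 / 1.376 = 0.6376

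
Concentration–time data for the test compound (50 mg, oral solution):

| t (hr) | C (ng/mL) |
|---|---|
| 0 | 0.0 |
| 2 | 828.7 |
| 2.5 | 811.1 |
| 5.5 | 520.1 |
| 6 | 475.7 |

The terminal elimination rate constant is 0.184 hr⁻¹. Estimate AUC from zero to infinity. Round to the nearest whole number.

Trapezoidal AUC_0→6:
  [0→2]: (0.0+828.7)/2 × 2 = 828.7
  [2→2.5]: (828.7+811.1)/2 × 0.5 = 409.95
  [2.5→5.5]: (811.1+520.1)/2 × 3 = 1996.8
  [5.5→6]: (520.1+475.7)/2 × 0.5 = 248.95
  Sum = 3484.4 ng/mL·hr
Extrapolated tail: C_last / k_e = 475.7 / 0.184 = 2585.326
AUC_0→∞ = 3484.4 + 2585.326 = 6069.726 ng/mL·hr

AUC = 6070 ng/mL·hr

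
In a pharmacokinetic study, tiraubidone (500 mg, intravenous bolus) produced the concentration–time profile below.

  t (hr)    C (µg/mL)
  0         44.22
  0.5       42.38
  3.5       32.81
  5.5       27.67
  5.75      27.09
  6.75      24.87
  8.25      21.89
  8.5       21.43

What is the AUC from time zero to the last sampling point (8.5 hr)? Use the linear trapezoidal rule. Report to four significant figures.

AUC = 268.2 µg/mL·hr

Trapezoidal AUC_0→8.5:
  [0→0.5]: (44.22+42.38)/2 × 0.5 = 21.65
  [0.5→3.5]: (42.38+32.81)/2 × 3 = 112.785
  [3.5→5.5]: (32.81+27.67)/2 × 2 = 60.48
  [5.5→5.75]: (27.67+27.09)/2 × 0.25 = 6.845
  [5.75→6.75]: (27.09+24.87)/2 × 1 = 25.98
  [6.75→8.25]: (24.87+21.89)/2 × 1.5 = 35.07
  [8.25→8.5]: (21.89+21.43)/2 × 0.25 = 5.415
  Sum = 268.225 µg/mL·hr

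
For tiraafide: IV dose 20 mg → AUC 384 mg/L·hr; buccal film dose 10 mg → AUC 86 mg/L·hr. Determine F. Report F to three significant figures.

F = 0.448

F = (AUC_ev / D_ev) / (AUC_iv / D_iv)
  = (86/10) / (384/20)
  = 8.6 / 19.2 = 0.4479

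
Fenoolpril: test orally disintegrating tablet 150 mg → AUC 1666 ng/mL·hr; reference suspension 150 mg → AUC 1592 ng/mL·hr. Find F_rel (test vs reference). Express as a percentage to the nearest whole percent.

F_rel = (AUC_test/D_test) / (AUC_ref/D_ref)
      = (1666/150) / (1592/150)
      = 11.1067 / 10.6133 = 1.0465 = 104.65%

F_rel = 105%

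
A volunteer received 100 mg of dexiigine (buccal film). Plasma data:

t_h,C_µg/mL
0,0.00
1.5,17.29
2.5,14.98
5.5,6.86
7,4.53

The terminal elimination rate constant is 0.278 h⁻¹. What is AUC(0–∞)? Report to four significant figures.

AUC = 86.70 µg/mL·h

Trapezoidal AUC_0→7:
  [0→1.5]: (0.00+17.29)/2 × 1.5 = 12.9675
  [1.5→2.5]: (17.29+14.98)/2 × 1 = 16.135
  [2.5→5.5]: (14.98+6.86)/2 × 3 = 32.76
  [5.5→7]: (6.86+4.53)/2 × 1.5 = 8.5425
  Sum = 70.405 µg/mL·h
Extrapolated tail: C_last / k_e = 4.53 / 0.278 = 16.295
AUC_0→∞ = 70.405 + 16.295 = 86.7 µg/mL·h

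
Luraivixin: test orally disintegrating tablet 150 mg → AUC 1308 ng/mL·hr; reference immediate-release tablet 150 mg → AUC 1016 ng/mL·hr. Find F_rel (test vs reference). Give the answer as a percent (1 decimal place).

F_rel = 128.7%

F_rel = (AUC_test/D_test) / (AUC_ref/D_ref)
      = (1308/150) / (1016/150)
      = 8.72 / 6.77333 = 1.2874 = 128.74%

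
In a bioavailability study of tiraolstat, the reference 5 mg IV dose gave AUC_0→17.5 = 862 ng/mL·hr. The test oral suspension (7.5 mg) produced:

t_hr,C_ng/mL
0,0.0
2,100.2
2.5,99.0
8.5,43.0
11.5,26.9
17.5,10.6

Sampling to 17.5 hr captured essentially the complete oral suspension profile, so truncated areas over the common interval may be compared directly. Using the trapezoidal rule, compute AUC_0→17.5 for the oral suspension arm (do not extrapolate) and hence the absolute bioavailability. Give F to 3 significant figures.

F = 0.614

Trapezoidal AUC_0→17.5 (oral suspension):
  [0→2]: (0.0+100.2)/2 × 2 = 100.2
  [2→2.5]: (100.2+99.0)/2 × 0.5 = 49.8
  [2.5→8.5]: (99.0+43.0)/2 × 6 = 426.0
  [8.5→11.5]: (43.0+26.9)/2 × 3 = 104.85
  [11.5→17.5]: (26.9+10.6)/2 × 6 = 112.5
  Sum = 793.35 ng/mL·hr
F = (AUC_ev/D_ev)/(AUC_iv/D_iv) = (793.35/7.5)/(862/5) = 105.78/172.4 = 0.6136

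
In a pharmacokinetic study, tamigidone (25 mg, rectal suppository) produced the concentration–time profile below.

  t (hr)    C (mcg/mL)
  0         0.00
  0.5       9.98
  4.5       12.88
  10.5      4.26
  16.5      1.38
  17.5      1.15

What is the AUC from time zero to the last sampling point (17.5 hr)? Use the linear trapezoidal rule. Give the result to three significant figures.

AUC = 118 mcg/mL·hr

Trapezoidal AUC_0→17.5:
  [0→0.5]: (0.00+9.98)/2 × 0.5 = 2.495
  [0.5→4.5]: (9.98+12.88)/2 × 4 = 45.72
  [4.5→10.5]: (12.88+4.26)/2 × 6 = 51.42
  [10.5→16.5]: (4.26+1.38)/2 × 6 = 16.92
  [16.5→17.5]: (1.38+1.15)/2 × 1 = 1.265
  Sum = 117.82 mcg/mL·hr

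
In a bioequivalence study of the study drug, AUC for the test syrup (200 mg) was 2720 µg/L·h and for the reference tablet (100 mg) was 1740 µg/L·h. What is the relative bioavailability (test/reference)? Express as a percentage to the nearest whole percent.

F_rel = (AUC_test/D_test) / (AUC_ref/D_ref)
      = (2720/200) / (1740/100)
      = 13.6 / 17.4 = 0.7816 = 78.16%

F_rel = 78%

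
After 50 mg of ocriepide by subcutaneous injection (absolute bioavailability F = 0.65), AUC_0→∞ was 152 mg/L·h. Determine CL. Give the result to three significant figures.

CL = F × Dose / AUC_0→∞
   = 0.65 × 50 / 152 = 0.213816 L/h

CL = 0.214 L/h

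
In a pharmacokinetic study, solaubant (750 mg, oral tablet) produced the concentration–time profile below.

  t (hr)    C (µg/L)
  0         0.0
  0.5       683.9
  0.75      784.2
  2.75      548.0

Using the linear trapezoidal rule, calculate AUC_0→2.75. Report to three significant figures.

Trapezoidal AUC_0→2.75:
  [0→0.5]: (0.0+683.9)/2 × 0.5 = 170.975
  [0.5→0.75]: (683.9+784.2)/2 × 0.25 = 183.5125
  [0.75→2.75]: (784.2+548.0)/2 × 2 = 1332.2
  Sum = 1686.6875 µg/L·hr

AUC = 1690 µg/L·hr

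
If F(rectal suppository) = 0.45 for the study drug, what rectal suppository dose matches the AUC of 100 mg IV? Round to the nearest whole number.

D_rectal = 222 mg

For equal systemic exposure: F × D_ev = D_iv
D_ev = D_iv / F = 100 / 0.45 = 222.222 mg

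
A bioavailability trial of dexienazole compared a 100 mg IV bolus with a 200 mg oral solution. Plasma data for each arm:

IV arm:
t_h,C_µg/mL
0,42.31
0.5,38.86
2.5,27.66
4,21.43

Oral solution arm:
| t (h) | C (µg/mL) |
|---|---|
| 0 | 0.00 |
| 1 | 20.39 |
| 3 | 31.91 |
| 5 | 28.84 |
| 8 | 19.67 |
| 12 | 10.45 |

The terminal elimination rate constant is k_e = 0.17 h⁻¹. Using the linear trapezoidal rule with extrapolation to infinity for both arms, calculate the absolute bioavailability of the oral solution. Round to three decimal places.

F = 0.636

Trapezoidal AUC_0→4 (IV):
  [0→0.5]: (42.31+38.86)/2 × 0.5 = 20.2925
  [0.5→2.5]: (38.86+27.66)/2 × 2 = 66.52
  [2.5→4]: (27.66+21.43)/2 × 1.5 = 36.8175
  Sum = 123.63 µg/mL·h
IV tail: 21.43/0.17 = 126.059; AUC_iv,0→∞ = 123.63 + 126.059 = 249.689 µg/mL·h
Trapezoidal AUC_0→12 (oral solution):
  [0→1]: (0.00+20.39)/2 × 1 = 10.195
  [1→3]: (20.39+31.91)/2 × 2 = 52.3
  [3→5]: (31.91+28.84)/2 × 2 = 60.75
  [5→8]: (28.84+19.67)/2 × 3 = 72.765
  [8→12]: (19.67+10.45)/2 × 4 = 60.24
  Sum = 256.25 µg/mL·h
oral solution tail: 10.45/0.17 = 61.471; AUC_ev,0→∞ = 256.25 + 61.471 = 317.721 µg/mL·h
F = (AUC_ev/D_ev)/(AUC_iv/D_iv) = (317.721/200)/(249.689/100) = 1.588605/2.49689 = 0.6362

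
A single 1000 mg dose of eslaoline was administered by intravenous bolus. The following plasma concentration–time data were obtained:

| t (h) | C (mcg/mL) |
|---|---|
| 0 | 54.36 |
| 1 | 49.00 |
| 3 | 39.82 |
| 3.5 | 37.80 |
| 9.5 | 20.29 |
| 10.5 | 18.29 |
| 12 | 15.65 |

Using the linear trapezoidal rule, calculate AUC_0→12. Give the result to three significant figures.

AUC = 379 mcg/mL·h

Trapezoidal AUC_0→12:
  [0→1]: (54.36+49.00)/2 × 1 = 51.68
  [1→3]: (49.00+39.82)/2 × 2 = 88.82
  [3→3.5]: (39.82+37.80)/2 × 0.5 = 19.405
  [3.5→9.5]: (37.80+20.29)/2 × 6 = 174.27
  [9.5→10.5]: (20.29+18.29)/2 × 1 = 19.29
  [10.5→12]: (18.29+15.65)/2 × 1.5 = 25.455
  Sum = 378.92 mcg/mL·h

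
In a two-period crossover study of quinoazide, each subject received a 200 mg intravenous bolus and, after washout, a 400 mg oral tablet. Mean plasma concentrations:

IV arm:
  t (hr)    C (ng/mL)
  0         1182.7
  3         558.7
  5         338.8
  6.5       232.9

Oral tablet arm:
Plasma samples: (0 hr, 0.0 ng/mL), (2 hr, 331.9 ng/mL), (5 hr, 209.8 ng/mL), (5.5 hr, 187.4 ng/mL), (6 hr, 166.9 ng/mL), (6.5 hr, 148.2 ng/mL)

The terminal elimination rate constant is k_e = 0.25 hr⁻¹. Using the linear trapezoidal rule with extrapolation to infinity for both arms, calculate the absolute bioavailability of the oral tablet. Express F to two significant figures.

F = 0.21

Trapezoidal AUC_0→6.5 (IV):
  [0→3]: (1182.7+558.7)/2 × 3 = 2612.1
  [3→5]: (558.7+338.8)/2 × 2 = 897.5
  [5→6.5]: (338.8+232.9)/2 × 1.5 = 428.775
  Sum = 3938.375 ng/mL·hr
IV tail: 232.9/0.25 = 931.600; AUC_iv,0→∞ = 3938.375 + 931.600 = 4869.975 ng/mL·hr
Trapezoidal AUC_0→6.5 (oral tablet):
  [0→2]: (0.0+331.9)/2 × 2 = 331.9
  [2→5]: (331.9+209.8)/2 × 3 = 812.55
  [5→5.5]: (209.8+187.4)/2 × 0.5 = 99.3
  [5.5→6]: (187.4+166.9)/2 × 0.5 = 88.575
  [6→6.5]: (166.9+148.2)/2 × 0.5 = 78.775
  Sum = 1411.1 ng/mL·hr
oral tablet tail: 148.2/0.25 = 592.800; AUC_ev,0→∞ = 1411.1 + 592.800 = 2003.9 ng/mL·hr
F = (AUC_ev/D_ev)/(AUC_iv/D_iv) = (2003.9/400)/(4869.975/200) = 5.00975/24.349875 = 0.2057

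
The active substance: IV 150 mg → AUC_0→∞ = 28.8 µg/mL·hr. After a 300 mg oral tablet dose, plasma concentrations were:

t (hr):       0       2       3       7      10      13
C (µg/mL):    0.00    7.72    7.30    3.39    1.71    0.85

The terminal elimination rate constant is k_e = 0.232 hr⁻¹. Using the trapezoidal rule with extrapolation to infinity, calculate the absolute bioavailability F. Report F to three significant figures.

Trapezoidal AUC_0→13 (oral tablet):
  [0→2]: (0.00+7.72)/2 × 2 = 7.72
  [2→3]: (7.72+7.30)/2 × 1 = 7.51
  [3→7]: (7.30+3.39)/2 × 4 = 21.38
  [7→10]: (3.39+1.71)/2 × 3 = 7.65
  [10→13]: (1.71+0.85)/2 × 3 = 3.84
  Sum = 48.1 µg/mL·hr
Tail: C_last/k_e = 0.85/0.232 = 3.664
AUC_0→∞ (oral tablet) = 48.1 + 3.664 = 51.764 µg/mL·hr
F = (AUC_ev/D_ev)/(AUC_iv/D_iv) = (51.764/300)/(28.8/150) = 0.172547/0.192 = 0.8987

F = 0.899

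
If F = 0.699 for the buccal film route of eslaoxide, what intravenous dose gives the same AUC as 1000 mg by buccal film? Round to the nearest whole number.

D_iv = 699 mg

Systemic exposure from an extravascular dose = F × D_ev, so the equivalent IV dose is F × D_ev.
D_iv = F × D_ev = 0.699 × 1000 = 699 mg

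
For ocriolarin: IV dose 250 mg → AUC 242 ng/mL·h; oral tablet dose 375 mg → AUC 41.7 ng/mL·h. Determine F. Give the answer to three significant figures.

F = 0.115

F = (AUC_ev / D_ev) / (AUC_iv / D_iv)
  = (41.7/375) / (242/250)
  = 0.1112 / 0.968 = 0.1149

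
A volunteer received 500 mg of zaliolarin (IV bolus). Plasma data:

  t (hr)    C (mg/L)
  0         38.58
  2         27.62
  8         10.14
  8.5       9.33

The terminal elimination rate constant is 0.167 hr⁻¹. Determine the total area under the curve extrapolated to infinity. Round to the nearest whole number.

AUC = 240 mg/L·hr

Trapezoidal AUC_0→8.5:
  [0→2]: (38.58+27.62)/2 × 2 = 66.2
  [2→8]: (27.62+10.14)/2 × 6 = 113.28
  [8→8.5]: (10.14+9.33)/2 × 0.5 = 4.8675
  Sum = 184.3475 mg/L·hr
Extrapolated tail: C_last / k_e = 9.33 / 0.167 = 55.868
AUC_0→∞ = 184.3475 + 55.868 = 240.2155 mg/L·hr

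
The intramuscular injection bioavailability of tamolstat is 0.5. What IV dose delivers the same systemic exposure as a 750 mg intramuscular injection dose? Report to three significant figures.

D_iv = 375 mg

Systemic exposure from an extravascular dose = F × D_ev, so the equivalent IV dose is F × D_ev.
D_iv = F × D_ev = 0.5 × 750 = 375 mg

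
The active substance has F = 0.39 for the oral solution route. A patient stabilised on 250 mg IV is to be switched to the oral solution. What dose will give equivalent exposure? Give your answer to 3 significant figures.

D_oral = 641 mg

For equal systemic exposure: F × D_ev = D_iv
D_ev = D_iv / F = 250 / 0.39 = 641.026 mg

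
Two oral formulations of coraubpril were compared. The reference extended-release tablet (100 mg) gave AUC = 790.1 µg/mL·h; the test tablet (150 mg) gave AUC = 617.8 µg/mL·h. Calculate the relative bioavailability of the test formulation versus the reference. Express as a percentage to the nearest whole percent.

F_rel = (AUC_test/D_test) / (AUC_ref/D_ref)
      = (617.8/150) / (790.1/100)
      = 4.11867 / 7.901 = 0.5213 = 52.13%

F_rel = 52%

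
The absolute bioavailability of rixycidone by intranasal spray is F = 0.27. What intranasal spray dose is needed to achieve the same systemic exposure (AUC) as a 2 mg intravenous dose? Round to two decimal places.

D_intranasal = 7.41 mg

For equal systemic exposure: F × D_ev = D_iv
D_ev = D_iv / F = 2 / 0.27 = 7.40741 mg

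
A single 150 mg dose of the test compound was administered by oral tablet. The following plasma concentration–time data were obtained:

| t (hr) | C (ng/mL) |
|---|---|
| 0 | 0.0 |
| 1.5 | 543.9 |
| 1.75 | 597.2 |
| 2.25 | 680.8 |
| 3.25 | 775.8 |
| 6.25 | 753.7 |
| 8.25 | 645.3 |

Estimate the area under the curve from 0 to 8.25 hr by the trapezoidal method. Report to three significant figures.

AUC = 5290 ng/mL·hr

Trapezoidal AUC_0→8.25:
  [0→1.5]: (0.0+543.9)/2 × 1.5 = 407.925
  [1.5→1.75]: (543.9+597.2)/2 × 0.25 = 142.6375
  [1.75→2.25]: (597.2+680.8)/2 × 0.5 = 319.5
  [2.25→3.25]: (680.8+775.8)/2 × 1 = 728.3
  [3.25→6.25]: (775.8+753.7)/2 × 3 = 2294.25
  [6.25→8.25]: (753.7+645.3)/2 × 2 = 1399.0
  Sum = 5291.6125 ng/mL·hr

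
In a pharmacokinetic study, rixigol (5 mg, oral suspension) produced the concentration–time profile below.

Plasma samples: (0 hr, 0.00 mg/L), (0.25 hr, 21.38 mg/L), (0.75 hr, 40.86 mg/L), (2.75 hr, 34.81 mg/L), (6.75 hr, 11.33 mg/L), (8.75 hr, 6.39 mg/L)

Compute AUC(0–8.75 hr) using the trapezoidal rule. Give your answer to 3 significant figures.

AUC = 204 mg/L·hr

Trapezoidal AUC_0→8.75:
  [0→0.25]: (0.00+21.38)/2 × 0.25 = 2.6725
  [0.25→0.75]: (21.38+40.86)/2 × 0.5 = 15.56
  [0.75→2.75]: (40.86+34.81)/2 × 2 = 75.67
  [2.75→6.75]: (34.81+11.33)/2 × 4 = 92.28
  [6.75→8.75]: (11.33+6.39)/2 × 2 = 17.72
  Sum = 203.9025 mg/L·hr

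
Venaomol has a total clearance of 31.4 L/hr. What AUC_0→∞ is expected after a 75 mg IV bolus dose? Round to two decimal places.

AUC_0→∞ = Dose_iv / CL
        = 75 / 31.4 = 2.38854 mg/L·hr

AUC = 2.39 mg/L·hr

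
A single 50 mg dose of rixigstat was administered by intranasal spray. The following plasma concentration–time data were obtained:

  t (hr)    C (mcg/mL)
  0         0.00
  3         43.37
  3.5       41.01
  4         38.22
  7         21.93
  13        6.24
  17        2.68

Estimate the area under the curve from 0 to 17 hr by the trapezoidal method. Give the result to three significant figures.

Trapezoidal AUC_0→17:
  [0→3]: (0.00+43.37)/2 × 3 = 65.055
  [3→3.5]: (43.37+41.01)/2 × 0.5 = 21.095
  [3.5→4]: (41.01+38.22)/2 × 0.5 = 19.8075
  [4→7]: (38.22+21.93)/2 × 3 = 90.225
  [7→13]: (21.93+6.24)/2 × 6 = 84.51
  [13→17]: (6.24+2.68)/2 × 4 = 17.84
  Sum = 298.5325 mcg/mL·hr

AUC = 299 mcg/mL·hr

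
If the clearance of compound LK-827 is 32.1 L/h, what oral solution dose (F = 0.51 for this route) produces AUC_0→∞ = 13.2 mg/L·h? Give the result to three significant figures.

Dose = 831 mg

Dose = CL × AUC_0→∞ / F
     = 32.1 × 13.2 / 0.51 = 830.824 mg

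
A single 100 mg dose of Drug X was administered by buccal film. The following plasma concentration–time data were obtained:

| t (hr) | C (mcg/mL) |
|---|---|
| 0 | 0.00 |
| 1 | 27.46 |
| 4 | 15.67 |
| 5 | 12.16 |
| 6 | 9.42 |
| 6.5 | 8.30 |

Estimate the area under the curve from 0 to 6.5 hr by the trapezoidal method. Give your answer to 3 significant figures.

AUC = 108 mcg/mL·hr

Trapezoidal AUC_0→6.5:
  [0→1]: (0.00+27.46)/2 × 1 = 13.73
  [1→4]: (27.46+15.67)/2 × 3 = 64.695
  [4→5]: (15.67+12.16)/2 × 1 = 13.915
  [5→6]: (12.16+9.42)/2 × 1 = 10.79
  [6→6.5]: (9.42+8.30)/2 × 0.5 = 4.43
  Sum = 107.56 mcg/mL·hr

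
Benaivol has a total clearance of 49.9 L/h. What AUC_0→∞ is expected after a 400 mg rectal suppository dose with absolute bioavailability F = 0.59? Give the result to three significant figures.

AUC = 4.73 mg/L·h

AUC_0→∞ = F × Dose / CL
        = 0.59 × 400 / 49.9 = 4.72946 mg/L·h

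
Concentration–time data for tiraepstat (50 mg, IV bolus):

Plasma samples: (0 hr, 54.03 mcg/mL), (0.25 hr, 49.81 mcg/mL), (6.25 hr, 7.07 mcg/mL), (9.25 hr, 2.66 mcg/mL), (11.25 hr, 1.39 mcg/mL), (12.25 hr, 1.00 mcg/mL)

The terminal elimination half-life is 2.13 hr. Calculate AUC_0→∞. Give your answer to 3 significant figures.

Trapezoidal AUC_0→12.25:
  [0→0.25]: (54.03+49.81)/2 × 0.25 = 12.98
  [0.25→6.25]: (49.81+7.07)/2 × 6 = 170.64
  [6.25→9.25]: (7.07+2.66)/2 × 3 = 14.595
  [9.25→11.25]: (2.66+1.39)/2 × 2 = 4.05
  [11.25→12.25]: (1.39+1.00)/2 × 1 = 1.195
  Sum = 203.46 mcg/mL·hr
k_e = ln2 / t½ = 0.693147 / 2.13 = 0.3254 hr^-1
Extrapolated tail: C_last / k_e = 1.00 / 0.3254 = 3.073
AUC_0→∞ = 203.46 + 3.073 = 206.533 mcg/mL·hr

AUC = 207 mcg/mL·hr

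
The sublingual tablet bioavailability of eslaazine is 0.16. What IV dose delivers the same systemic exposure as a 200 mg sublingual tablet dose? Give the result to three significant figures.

D_iv = 32.0 mg

Systemic exposure from an extravascular dose = F × D_ev, so the equivalent IV dose is F × D_ev.
D_iv = F × D_ev = 0.16 × 200 = 32 mg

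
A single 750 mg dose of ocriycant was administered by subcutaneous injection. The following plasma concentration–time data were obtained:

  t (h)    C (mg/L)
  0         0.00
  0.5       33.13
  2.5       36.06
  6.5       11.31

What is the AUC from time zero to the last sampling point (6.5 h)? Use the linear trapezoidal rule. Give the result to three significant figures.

AUC = 172 mg/L·h

Trapezoidal AUC_0→6.5:
  [0→0.5]: (0.00+33.13)/2 × 0.5 = 8.2825
  [0.5→2.5]: (33.13+36.06)/2 × 2 = 69.19
  [2.5→6.5]: (36.06+11.31)/2 × 4 = 94.74
  Sum = 172.2125 mg/L·h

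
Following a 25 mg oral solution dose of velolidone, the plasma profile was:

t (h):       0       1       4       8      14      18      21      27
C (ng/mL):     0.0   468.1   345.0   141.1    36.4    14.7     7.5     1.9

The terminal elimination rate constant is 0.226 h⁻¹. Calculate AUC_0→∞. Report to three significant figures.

AUC = 3130 ng/mL·h

Trapezoidal AUC_0→27:
  [0→1]: (0.0+468.1)/2 × 1 = 234.05
  [1→4]: (468.1+345.0)/2 × 3 = 1219.65
  [4→8]: (345.0+141.1)/2 × 4 = 972.2
  [8→14]: (141.1+36.4)/2 × 6 = 532.5
  [14→18]: (36.4+14.7)/2 × 4 = 102.2
  [18→21]: (14.7+7.5)/2 × 3 = 33.3
  [21→27]: (7.5+1.9)/2 × 6 = 28.2
  Sum = 3122.1 ng/mL·h
Extrapolated tail: C_last / k_e = 1.9 / 0.226 = 8.407
AUC_0→∞ = 3122.1 + 8.407 = 3130.507 ng/mL·h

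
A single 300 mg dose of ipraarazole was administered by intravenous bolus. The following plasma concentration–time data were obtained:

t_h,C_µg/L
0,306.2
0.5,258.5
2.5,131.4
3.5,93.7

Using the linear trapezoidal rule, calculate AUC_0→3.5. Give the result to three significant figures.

AUC = 644 µg/L·h

Trapezoidal AUC_0→3.5:
  [0→0.5]: (306.2+258.5)/2 × 0.5 = 141.175
  [0.5→2.5]: (258.5+131.4)/2 × 2 = 389.9
  [2.5→3.5]: (131.4+93.7)/2 × 1 = 112.55
  Sum = 643.625 µg/L·h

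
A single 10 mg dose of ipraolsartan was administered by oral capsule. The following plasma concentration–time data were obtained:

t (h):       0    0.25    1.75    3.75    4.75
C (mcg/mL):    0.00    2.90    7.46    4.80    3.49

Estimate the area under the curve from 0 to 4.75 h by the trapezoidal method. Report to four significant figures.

Trapezoidal AUC_0→4.75:
  [0→0.25]: (0.00+2.90)/2 × 0.25 = 0.3625
  [0.25→1.75]: (2.90+7.46)/2 × 1.5 = 7.77
  [1.75→3.75]: (7.46+4.80)/2 × 2 = 12.26
  [3.75→4.75]: (4.80+3.49)/2 × 1 = 4.145
  Sum = 24.5375 mcg/mL·h

AUC = 24.54 mcg/mL·h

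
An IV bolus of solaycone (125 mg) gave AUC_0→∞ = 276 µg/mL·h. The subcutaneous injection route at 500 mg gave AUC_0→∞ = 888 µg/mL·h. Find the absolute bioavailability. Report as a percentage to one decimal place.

F = (AUC_ev / D_ev) / (AUC_iv / D_iv)
  = (888/500) / (276/125)
  = 1.776 / 2.208 = 0.8043
  = 80.43%

F = 80.4%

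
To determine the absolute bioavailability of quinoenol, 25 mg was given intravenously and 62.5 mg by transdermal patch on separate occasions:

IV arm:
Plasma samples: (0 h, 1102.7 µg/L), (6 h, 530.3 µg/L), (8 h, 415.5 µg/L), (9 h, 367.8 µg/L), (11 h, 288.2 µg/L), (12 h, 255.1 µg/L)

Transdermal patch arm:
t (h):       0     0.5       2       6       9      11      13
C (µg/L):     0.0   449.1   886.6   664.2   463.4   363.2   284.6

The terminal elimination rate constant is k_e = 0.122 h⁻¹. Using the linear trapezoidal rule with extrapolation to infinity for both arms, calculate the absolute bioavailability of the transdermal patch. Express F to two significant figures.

Trapezoidal AUC_0→12 (IV):
  [0→6]: (1102.7+530.3)/2 × 6 = 4899.0
  [6→8]: (530.3+415.5)/2 × 2 = 945.8
  [8→9]: (415.5+367.8)/2 × 1 = 391.65
  [9→11]: (367.8+288.2)/2 × 2 = 656.0
  [11→12]: (288.2+255.1)/2 × 1 = 271.65
  Sum = 7164.1 µg/L·h
IV tail: 255.1/0.122 = 2090.984; AUC_iv,0→∞ = 7164.1 + 2090.984 = 9255.084 µg/L·h
Trapezoidal AUC_0→13 (transdermal patch):
  [0→0.5]: (0.0+449.1)/2 × 0.5 = 112.275
  [0.5→2]: (449.1+886.6)/2 × 1.5 = 1001.775
  [2→6]: (886.6+664.2)/2 × 4 = 3101.6
  [6→9]: (664.2+463.4)/2 × 3 = 1691.4
  [9→11]: (463.4+363.2)/2 × 2 = 826.6
  [11→13]: (363.2+284.6)/2 × 2 = 647.8
  Sum = 7381.45 µg/L·h
transdermal patch tail: 284.6/0.122 = 2332.787; AUC_ev,0→∞ = 7381.45 + 2332.787 = 9714.237 µg/L·h
F = (AUC_ev/D_ev)/(AUC_iv/D_iv) = (9714.237/62.5)/(9255.084/25) = 155.428/370.20336 = 0.4198

F = 0.42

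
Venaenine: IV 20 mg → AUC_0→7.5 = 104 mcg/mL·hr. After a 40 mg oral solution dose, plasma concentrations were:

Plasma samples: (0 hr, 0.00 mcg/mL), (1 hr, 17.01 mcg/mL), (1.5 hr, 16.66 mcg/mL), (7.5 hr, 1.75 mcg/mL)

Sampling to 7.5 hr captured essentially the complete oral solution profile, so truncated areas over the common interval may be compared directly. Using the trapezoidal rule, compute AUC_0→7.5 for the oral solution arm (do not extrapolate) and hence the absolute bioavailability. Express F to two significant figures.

Trapezoidal AUC_0→7.5 (oral solution):
  [0→1]: (0.00+17.01)/2 × 1 = 8.505
  [1→1.5]: (17.01+16.66)/2 × 0.5 = 8.4175
  [1.5→7.5]: (16.66+1.75)/2 × 6 = 55.23
  Sum = 72.1525 mcg/mL·hr
F = (AUC_ev/D_ev)/(AUC_iv/D_iv) = (72.1525/40)/(104/20) = 1.8038125/5.2 = 0.3469

F = 0.35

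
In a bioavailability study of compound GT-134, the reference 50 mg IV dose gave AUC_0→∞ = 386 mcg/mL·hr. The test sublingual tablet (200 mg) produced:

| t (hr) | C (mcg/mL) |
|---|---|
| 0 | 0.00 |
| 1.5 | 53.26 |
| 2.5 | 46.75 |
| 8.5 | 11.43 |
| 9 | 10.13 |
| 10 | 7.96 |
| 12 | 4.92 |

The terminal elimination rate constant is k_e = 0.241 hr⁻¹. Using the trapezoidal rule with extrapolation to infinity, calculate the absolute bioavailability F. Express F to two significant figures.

Trapezoidal AUC_0→12 (sublingual tablet):
  [0→1.5]: (0.00+53.26)/2 × 1.5 = 39.945
  [1.5→2.5]: (53.26+46.75)/2 × 1 = 50.005
  [2.5→8.5]: (46.75+11.43)/2 × 6 = 174.54
  [8.5→9]: (11.43+10.13)/2 × 0.5 = 5.39
  [9→10]: (10.13+7.96)/2 × 1 = 9.045
  [10→12]: (7.96+4.92)/2 × 2 = 12.88
  Sum = 291.805 mcg/mL·hr
Tail: C_last/k_e = 4.92/0.241 = 20.415
AUC_0→∞ (sublingual tablet) = 291.805 + 20.415 = 312.22 mcg/mL·hr
F = (AUC_ev/D_ev)/(AUC_iv/D_iv) = (312.22/200)/(386/50) = 1.5611/7.72 = 0.2022

F = 0.20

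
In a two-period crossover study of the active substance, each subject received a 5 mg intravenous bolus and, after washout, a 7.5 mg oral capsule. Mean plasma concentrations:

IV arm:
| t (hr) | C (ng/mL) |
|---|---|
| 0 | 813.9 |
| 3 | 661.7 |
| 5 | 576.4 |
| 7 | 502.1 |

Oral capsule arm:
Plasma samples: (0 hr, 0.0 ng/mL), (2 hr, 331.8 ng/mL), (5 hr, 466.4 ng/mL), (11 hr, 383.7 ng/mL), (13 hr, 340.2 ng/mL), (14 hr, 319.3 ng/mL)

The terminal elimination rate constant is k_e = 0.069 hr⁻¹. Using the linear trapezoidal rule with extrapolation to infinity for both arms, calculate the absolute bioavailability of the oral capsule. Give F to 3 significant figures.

F = 0.551

Trapezoidal AUC_0→7 (IV):
  [0→3]: (813.9+661.7)/2 × 3 = 2213.4
  [3→5]: (661.7+576.4)/2 × 2 = 1238.1
  [5→7]: (576.4+502.1)/2 × 2 = 1078.5
  Sum = 4530.0 ng/mL·hr
IV tail: 502.1/0.069 = 7276.812; AUC_iv,0→∞ = 4530.0 + 7276.812 = 11806.812 ng/mL·hr
Trapezoidal AUC_0→14 (oral capsule):
  [0→2]: (0.0+331.8)/2 × 2 = 331.8
  [2→5]: (331.8+466.4)/2 × 3 = 1197.3
  [5→11]: (466.4+383.7)/2 × 6 = 2550.3
  [11→13]: (383.7+340.2)/2 × 2 = 723.9
  [13→14]: (340.2+319.3)/2 × 1 = 329.75
  Sum = 5133.05 ng/mL·hr
oral capsule tail: 319.3/0.069 = 4627.536; AUC_ev,0→∞ = 5133.05 + 4627.536 = 9760.586 ng/mL·hr
F = (AUC_ev/D_ev)/(AUC_iv/D_iv) = (9760.586/7.5)/(11806.812/5) = 1301.41/2361.3624 = 0.5511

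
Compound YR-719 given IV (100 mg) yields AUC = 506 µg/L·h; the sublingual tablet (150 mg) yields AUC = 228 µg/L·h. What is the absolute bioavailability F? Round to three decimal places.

F = 0.300

F = (AUC_ev / D_ev) / (AUC_iv / D_iv)
  = (228/150) / (506/100)
  = 1.52 / 5.06 = 0.3004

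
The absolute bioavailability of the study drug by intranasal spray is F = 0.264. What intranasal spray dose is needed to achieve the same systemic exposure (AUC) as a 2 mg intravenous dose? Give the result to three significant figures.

D_intranasal = 7.58 mg

For equal systemic exposure: F × D_ev = D_iv
D_ev = D_iv / F = 2 / 0.264 = 7.57576 mg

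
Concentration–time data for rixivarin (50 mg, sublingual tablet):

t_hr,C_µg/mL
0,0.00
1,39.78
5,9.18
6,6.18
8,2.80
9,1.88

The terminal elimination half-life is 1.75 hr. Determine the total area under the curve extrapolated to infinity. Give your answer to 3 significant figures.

Trapezoidal AUC_0→9:
  [0→1]: (0.00+39.78)/2 × 1 = 19.89
  [1→5]: (39.78+9.18)/2 × 4 = 97.92
  [5→6]: (9.18+6.18)/2 × 1 = 7.68
  [6→8]: (6.18+2.80)/2 × 2 = 8.98
  [8→9]: (2.80+1.88)/2 × 1 = 2.34
  Sum = 136.81 µg/mL·hr
k_e = ln2 / t½ = 0.693147 / 1.75 = 0.3961 hr^-1
Extrapolated tail: C_last / k_e = 1.88 / 0.3961 = 4.746
AUC_0→∞ = 136.81 + 4.746 = 141.556 µg/mL·hr

AUC = 142 µg/mL·hr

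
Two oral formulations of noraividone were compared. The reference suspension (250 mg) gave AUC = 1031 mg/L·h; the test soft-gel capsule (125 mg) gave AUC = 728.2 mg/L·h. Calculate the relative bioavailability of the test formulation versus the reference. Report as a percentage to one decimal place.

F_rel = (AUC_test/D_test) / (AUC_ref/D_ref)
      = (728.2/125) / (1031/250)
      = 5.8256 / 4.124 = 1.4126 = 141.26%

F_rel = 141.3%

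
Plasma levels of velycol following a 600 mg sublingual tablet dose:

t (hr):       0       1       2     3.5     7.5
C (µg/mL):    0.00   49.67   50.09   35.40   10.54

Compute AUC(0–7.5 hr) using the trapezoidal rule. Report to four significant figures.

Trapezoidal AUC_0→7.5:
  [0→1]: (0.00+49.67)/2 × 1 = 24.835
  [1→2]: (49.67+50.09)/2 × 1 = 49.88
  [2→3.5]: (50.09+35.40)/2 × 1.5 = 64.1175
  [3.5→7.5]: (35.40+10.54)/2 × 4 = 91.88
  Sum = 230.7125 µg/mL·hr

AUC = 230.7 µg/mL·hr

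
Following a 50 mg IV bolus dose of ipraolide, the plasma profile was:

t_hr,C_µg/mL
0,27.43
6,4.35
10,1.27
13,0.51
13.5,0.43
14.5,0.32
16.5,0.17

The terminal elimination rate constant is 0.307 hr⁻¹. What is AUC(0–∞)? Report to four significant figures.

Trapezoidal AUC_0→16.5:
  [0→6]: (27.43+4.35)/2 × 6 = 95.34
  [6→10]: (4.35+1.27)/2 × 4 = 11.24
  [10→13]: (1.27+0.51)/2 × 3 = 2.67
  [13→13.5]: (0.51+0.43)/2 × 0.5 = 0.235
  [13.5→14.5]: (0.43+0.32)/2 × 1 = 0.375
  [14.5→16.5]: (0.32+0.17)/2 × 2 = 0.49
  Sum = 110.35 µg/mL·hr
Extrapolated tail: C_last / k_e = 0.17 / 0.307 = 0.554
AUC_0→∞ = 110.35 + 0.554 = 110.904 µg/mL·hr

AUC = 110.9 µg/mL·hr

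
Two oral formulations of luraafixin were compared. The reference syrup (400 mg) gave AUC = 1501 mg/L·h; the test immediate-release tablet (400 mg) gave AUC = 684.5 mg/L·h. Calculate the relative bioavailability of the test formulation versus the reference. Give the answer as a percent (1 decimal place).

F_rel = (AUC_test/D_test) / (AUC_ref/D_ref)
      = (684.5/400) / (1501/400)
      = 1.71125 / 3.7525 = 0.4560 = 45.60%

F_rel = 45.6%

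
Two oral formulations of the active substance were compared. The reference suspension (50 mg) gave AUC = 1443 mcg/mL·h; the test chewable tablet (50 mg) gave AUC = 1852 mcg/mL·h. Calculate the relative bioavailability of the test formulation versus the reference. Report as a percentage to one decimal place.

F_rel = (AUC_test/D_test) / (AUC_ref/D_ref)
      = (1852/50) / (1443/50)
      = 37.04 / 28.86 = 1.2834 = 128.34%

F_rel = 128.3%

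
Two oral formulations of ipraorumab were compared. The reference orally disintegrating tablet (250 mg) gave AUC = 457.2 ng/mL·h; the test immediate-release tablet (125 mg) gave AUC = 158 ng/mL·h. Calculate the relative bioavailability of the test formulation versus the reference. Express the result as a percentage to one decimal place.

F_rel = (AUC_test/D_test) / (AUC_ref/D_ref)
      = (158/125) / (457.2/250)
      = 1.264 / 1.8288 = 0.6912 = 69.12%

F_rel = 69.1%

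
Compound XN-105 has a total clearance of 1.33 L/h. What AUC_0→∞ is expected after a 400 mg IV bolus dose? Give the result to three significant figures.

AUC = 301 mg/L·h

AUC_0→∞ = Dose_iv / CL
        = 400 / 1.33 = 300.752 mg/L·h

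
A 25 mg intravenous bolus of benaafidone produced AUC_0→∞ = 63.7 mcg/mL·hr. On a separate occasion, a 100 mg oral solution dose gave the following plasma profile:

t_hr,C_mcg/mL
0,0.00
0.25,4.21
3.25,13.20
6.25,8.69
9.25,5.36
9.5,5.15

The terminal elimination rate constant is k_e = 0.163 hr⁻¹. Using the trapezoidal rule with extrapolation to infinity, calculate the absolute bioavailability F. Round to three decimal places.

Trapezoidal AUC_0→9.5 (oral solution):
  [0→0.25]: (0.00+4.21)/2 × 0.25 = 0.52625
  [0.25→3.25]: (4.21+13.20)/2 × 3 = 26.115
  [3.25→6.25]: (13.20+8.69)/2 × 3 = 32.835
  [6.25→9.25]: (8.69+5.36)/2 × 3 = 21.075
  [9.25→9.5]: (5.36+5.15)/2 × 0.25 = 1.31375
  Sum = 81.865 mcg/mL·hr
Tail: C_last/k_e = 5.15/0.163 = 31.595
AUC_0→∞ (oral solution) = 81.865 + 31.595 = 113.46 mcg/mL·hr
F = (AUC_ev/D_ev)/(AUC_iv/D_iv) = (113.46/100)/(63.7/25) = 1.1346/2.548 = 0.4453

F = 0.445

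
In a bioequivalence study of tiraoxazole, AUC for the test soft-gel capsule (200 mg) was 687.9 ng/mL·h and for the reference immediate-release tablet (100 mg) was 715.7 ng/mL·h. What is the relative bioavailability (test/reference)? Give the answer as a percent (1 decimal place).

F_rel = (AUC_test/D_test) / (AUC_ref/D_ref)
      = (687.9/200) / (715.7/100)
      = 3.4395 / 7.157 = 0.4806 = 48.06%

F_rel = 48.1%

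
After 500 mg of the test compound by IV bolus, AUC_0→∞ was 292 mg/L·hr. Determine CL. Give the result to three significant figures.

CL = 1.71 L/hr

CL = Dose_iv / AUC_0→∞
   = 500 / 292 = 1.71233 L/hr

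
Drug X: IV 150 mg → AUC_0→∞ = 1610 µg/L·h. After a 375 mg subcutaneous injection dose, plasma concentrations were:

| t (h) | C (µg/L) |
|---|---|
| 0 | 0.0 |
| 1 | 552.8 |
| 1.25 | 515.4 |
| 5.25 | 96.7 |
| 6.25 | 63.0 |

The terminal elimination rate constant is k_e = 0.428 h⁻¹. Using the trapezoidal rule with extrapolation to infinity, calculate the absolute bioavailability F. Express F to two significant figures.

F = 0.46

Trapezoidal AUC_0→6.25 (subcutaneous injection):
  [0→1]: (0.0+552.8)/2 × 1 = 276.4
  [1→1.25]: (552.8+515.4)/2 × 0.25 = 133.525
  [1.25→5.25]: (515.4+96.7)/2 × 4 = 1224.2
  [5.25→6.25]: (96.7+63.0)/2 × 1 = 79.85
  Sum = 1713.975 µg/L·h
Tail: C_last/k_e = 63.0/0.428 = 147.196
AUC_0→∞ (subcutaneous injection) = 1713.975 + 147.196 = 1861.171 µg/L·h
F = (AUC_ev/D_ev)/(AUC_iv/D_iv) = (1861.171/375)/(1610/150) = 4.96312/10.7333 = 0.4624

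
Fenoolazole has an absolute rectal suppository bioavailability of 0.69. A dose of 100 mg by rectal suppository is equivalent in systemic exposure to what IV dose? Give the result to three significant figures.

Systemic exposure from an extravascular dose = F × D_ev, so the equivalent IV dose is F × D_ev.
D_iv = F × D_ev = 0.69 × 100 = 69 mg

D_iv = 69.0 mg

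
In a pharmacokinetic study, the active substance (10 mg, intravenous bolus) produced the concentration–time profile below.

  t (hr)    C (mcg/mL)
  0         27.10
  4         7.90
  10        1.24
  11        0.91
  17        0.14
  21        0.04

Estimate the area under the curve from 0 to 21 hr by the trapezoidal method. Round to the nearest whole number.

AUC = 102 mcg/mL·hr

Trapezoidal AUC_0→21:
  [0→4]: (27.10+7.90)/2 × 4 = 70.0
  [4→10]: (7.90+1.24)/2 × 6 = 27.42
  [10→11]: (1.24+0.91)/2 × 1 = 1.075
  [11→17]: (0.91+0.14)/2 × 6 = 3.15
  [17→21]: (0.14+0.04)/2 × 4 = 0.36
  Sum = 102.005 mcg/mL·hr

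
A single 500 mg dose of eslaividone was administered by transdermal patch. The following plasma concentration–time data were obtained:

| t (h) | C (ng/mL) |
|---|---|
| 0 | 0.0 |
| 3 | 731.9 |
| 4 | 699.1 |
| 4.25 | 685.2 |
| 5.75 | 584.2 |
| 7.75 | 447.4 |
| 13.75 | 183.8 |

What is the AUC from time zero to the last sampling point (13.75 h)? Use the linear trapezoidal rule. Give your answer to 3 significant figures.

Trapezoidal AUC_0→13.75:
  [0→3]: (0.0+731.9)/2 × 3 = 1097.85
  [3→4]: (731.9+699.1)/2 × 1 = 715.5
  [4→4.25]: (699.1+685.2)/2 × 0.25 = 173.0375
  [4.25→5.75]: (685.2+584.2)/2 × 1.5 = 952.05
  [5.75→7.75]: (584.2+447.4)/2 × 2 = 1031.6
  [7.75→13.75]: (447.4+183.8)/2 × 6 = 1893.6
  Sum = 5863.6375 ng/mL·h

AUC = 5860 ng/mL·h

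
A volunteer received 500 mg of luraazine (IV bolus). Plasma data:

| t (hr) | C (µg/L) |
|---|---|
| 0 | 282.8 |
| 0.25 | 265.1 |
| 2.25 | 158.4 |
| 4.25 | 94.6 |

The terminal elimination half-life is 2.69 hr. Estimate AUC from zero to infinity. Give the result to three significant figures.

Trapezoidal AUC_0→4.25:
  [0→0.25]: (282.8+265.1)/2 × 0.25 = 68.4875
  [0.25→2.25]: (265.1+158.4)/2 × 2 = 423.5
  [2.25→4.25]: (158.4+94.6)/2 × 2 = 253.0
  Sum = 744.9875 µg/L·hr
k_e = ln2 / t½ = 0.693147 / 2.69 = 0.2577 hr^-1
Extrapolated tail: C_last / k_e = 94.6 / 0.2577 = 367.094
AUC_0→∞ = 744.9875 + 367.094 = 1112.0815 µg/L·hr

AUC = 1110 µg/L·hr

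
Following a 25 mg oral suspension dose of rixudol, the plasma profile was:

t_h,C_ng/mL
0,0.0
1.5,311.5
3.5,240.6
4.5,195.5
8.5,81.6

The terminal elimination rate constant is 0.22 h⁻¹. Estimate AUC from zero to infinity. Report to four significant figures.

Trapezoidal AUC_0→8.5:
  [0→1.5]: (0.0+311.5)/2 × 1.5 = 233.625
  [1.5→3.5]: (311.5+240.6)/2 × 2 = 552.1
  [3.5→4.5]: (240.6+195.5)/2 × 1 = 218.05
  [4.5→8.5]: (195.5+81.6)/2 × 4 = 554.2
  Sum = 1557.975 ng/mL·h
Extrapolated tail: C_last / k_e = 81.6 / 0.22 = 370.909
AUC_0→∞ = 1557.975 + 370.909 = 1928.884 ng/mL·h

AUC = 1929 ng/mL·h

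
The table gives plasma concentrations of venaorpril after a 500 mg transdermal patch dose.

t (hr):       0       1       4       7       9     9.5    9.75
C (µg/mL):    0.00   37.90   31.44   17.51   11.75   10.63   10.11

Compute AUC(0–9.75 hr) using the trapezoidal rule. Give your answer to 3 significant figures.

AUC = 234 µg/mL·hr

Trapezoidal AUC_0→9.75:
  [0→1]: (0.00+37.90)/2 × 1 = 18.95
  [1→4]: (37.90+31.44)/2 × 3 = 104.01
  [4→7]: (31.44+17.51)/2 × 3 = 73.425
  [7→9]: (17.51+11.75)/2 × 2 = 29.26
  [9→9.5]: (11.75+10.63)/2 × 0.5 = 5.595
  [9.5→9.75]: (10.63+10.11)/2 × 0.25 = 2.5925
  Sum = 233.8325 µg/mL·hr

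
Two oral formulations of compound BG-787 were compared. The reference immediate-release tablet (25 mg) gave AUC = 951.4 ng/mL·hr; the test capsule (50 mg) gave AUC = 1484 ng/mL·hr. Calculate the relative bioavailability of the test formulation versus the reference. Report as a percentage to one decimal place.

F_rel = (AUC_test/D_test) / (AUC_ref/D_ref)
      = (1484/50) / (951.4/25)
      = 29.68 / 38.056 = 0.7799 = 77.99%

F_rel = 78.0%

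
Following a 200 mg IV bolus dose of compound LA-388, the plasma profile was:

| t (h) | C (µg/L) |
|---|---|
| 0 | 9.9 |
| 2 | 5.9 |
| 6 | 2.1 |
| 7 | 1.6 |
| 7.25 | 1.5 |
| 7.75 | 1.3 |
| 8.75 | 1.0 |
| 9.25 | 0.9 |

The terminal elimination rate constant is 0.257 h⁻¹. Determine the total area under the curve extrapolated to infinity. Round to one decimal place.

Trapezoidal AUC_0→9.25:
  [0→2]: (9.9+5.9)/2 × 2 = 15.8
  [2→6]: (5.9+2.1)/2 × 4 = 16.0
  [6→7]: (2.1+1.6)/2 × 1 = 1.85
  [7→7.25]: (1.6+1.5)/2 × 0.25 = 0.3875
  [7.25→7.75]: (1.5+1.3)/2 × 0.5 = 0.7
  [7.75→8.75]: (1.3+1.0)/2 × 1 = 1.15
  [8.75→9.25]: (1.0+0.9)/2 × 0.5 = 0.475
  Sum = 36.3625 µg/L·h
Extrapolated tail: C_last / k_e = 0.9 / 0.257 = 3.502
AUC_0→∞ = 36.3625 + 3.502 = 39.8645 µg/L·h

AUC = 39.9 µg/L·h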